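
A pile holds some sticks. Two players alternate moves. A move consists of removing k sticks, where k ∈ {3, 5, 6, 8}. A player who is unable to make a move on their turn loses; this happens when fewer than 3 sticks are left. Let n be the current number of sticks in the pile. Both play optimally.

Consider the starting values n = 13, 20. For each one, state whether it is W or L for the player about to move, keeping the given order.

13: L, 20: W

Build the W/L table. Terminal = L. A non-terminal position is W if it has a move to some L; otherwise it is L.
n=0: no move → L
n=1: no move → L
n=2: no move → L
n=3: W (go to 0, an L position)
n=4: W (go to 1, an L position)
n=5: W (go to 2, an L position)
n=6: W (go to 1, an L position)
n=7: W (go to 2, an L position)
n=8: W (go to 2, an L position)
n=9: W (go to 1, an L position)
n=10: W (go to 2, an L position)
n=11: L (options 8(W), 6(W), 5(W), 3(W) are all W)
n=12: L (options 9(W), 7(W), 6(W), 4(W) are all W)
n=13: L (options 10(W), 8(W), 7(W), 5(W) are all W)
n=14: W (go to 11, an L position)
n=15: W (go to 12, an L position)
n=16: W (go to 13, an L position)
n=17: W (go to 12, an L position)
n=18: W (go to 13, an L position)
n=19: W (go to 13, an L position)
n=20: W (go to 12, an L position)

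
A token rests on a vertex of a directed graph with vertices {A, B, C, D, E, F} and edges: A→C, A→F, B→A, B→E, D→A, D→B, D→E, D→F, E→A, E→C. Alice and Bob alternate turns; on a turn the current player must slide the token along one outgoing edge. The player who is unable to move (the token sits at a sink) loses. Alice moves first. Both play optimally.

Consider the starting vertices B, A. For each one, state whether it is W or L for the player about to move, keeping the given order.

Compute win/loss labels from the base case upward. A position with no move is L. Any other position is W if it can reach an L in one move, else L.
Every edge goes from a vertex to one that appears earlier in the order F, C, A, E, B, D, so processing vertices in that order labels each vertex after all of its successors.
F: no outgoing edge → L
C: no outgoing edge → L
A: W (go to C, an L position)
E: W (go to C, an L position)
B: L (options E(W), A(W) are all W)
D: W (go to B, an L position)

B: L, A: W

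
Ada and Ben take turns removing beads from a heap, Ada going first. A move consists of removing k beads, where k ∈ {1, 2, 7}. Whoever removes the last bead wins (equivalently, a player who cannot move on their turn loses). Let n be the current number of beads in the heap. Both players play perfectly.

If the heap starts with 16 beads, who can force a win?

Ada wins.

Label each position W (a win for the player to move) or L (a loss). A position with no legal move is L; any other position is W exactly when some move reaches an L, and L when every move reaches a W.
n=0: no move → L
n=1: W (go to 0, an L position)
n=2: W (go to 0, an L position)
n=3: L (options 2(W), 1(W) are all W)
n=4: W (go to 3, an L position)
n=5: W (go to 3, an L position)
n=6: L (options 5(W), 4(W) are all W)
n=7: W (go to 6, an L position)
n=8: W (go to 6, an L position)
n=9: L (options 8(W), 7(W), 2(W) are all W)
n=10: W (go to 9, an L position)
n=11: W (go to 9, an L position)
n=12: L (options 11(W), 10(W), 5(W) are all W)
n=13: W (go to 12, an L position)
n=14: W (go to 12, an L position)
n=15: L (options 14(W), 13(W), 8(W) are all W)
n=16: W (go to 15, an L position)
The starting position 16 is W: Ada should remove 1, leaving 15, handing over an L position.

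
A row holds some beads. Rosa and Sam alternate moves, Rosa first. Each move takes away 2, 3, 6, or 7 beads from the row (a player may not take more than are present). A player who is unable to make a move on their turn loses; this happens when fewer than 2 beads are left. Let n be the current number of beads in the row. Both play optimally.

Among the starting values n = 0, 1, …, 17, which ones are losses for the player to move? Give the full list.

0, 1, 5, 9, 10, 14

Label each position W (a win for the player to move) or L (a loss). A position with no legal move is L; any other position is W exactly when some move reaches an L, and L when every move reaches a W.
n=0: no move → L
n=1: no move → L
n=2: W (go to 0, an L position)
n=3: W (go to 1, an L position)
n=4: W (go to 1, an L position)
n=5: L (options 3(W), 2(W) are all W)
n=6: W (go to 0, an L position)
n=7: W (go to 5, an L position)
n=8: W (go to 5, an L position)
n=9: L (options 7(W), 6(W), 3(W), 2(W) are all W)
n=10: L (options 8(W), 7(W), 4(W), 3(W) are all W)
n=11: W (go to 9, an L position)
n=12: W (go to 10, an L position)
n=13: W (go to 10, an L position)
n=14: L (options 12(W), 11(W), 8(W), 7(W) are all W)
n=15: W (go to 9, an L position)
n=16: W (go to 14, an L position)
n=17: W (go to 14, an L position)
Reading off the rows marked L gives the requested list; there are 6 such values of n.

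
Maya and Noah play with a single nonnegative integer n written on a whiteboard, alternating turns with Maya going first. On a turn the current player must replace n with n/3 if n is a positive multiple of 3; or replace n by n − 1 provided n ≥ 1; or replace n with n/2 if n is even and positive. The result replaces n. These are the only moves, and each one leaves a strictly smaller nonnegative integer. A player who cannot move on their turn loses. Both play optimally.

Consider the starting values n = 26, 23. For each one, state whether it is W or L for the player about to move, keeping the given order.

26: W, 23: L

Compute win/loss labels from the base case upward. A position with no move is L. Any other position is W if it can reach an L in one move, else L.
n=0: no move → L
n=1: reaches L-position 0 → W
n=2: only reaches 1(W), which is W → L
n=3: reaches L-position 2 → W
n=4: reaches L-position 2 → W
n=5: only reaches 4(W), which is W → L
n=6: reaches L-position 2 → W
n=7: only reaches 6(W), which is W → L
n=8: reaches L-position 7 → W
n=9: only reaches 3(W), 8(W), all W → L
n=10: reaches L-position 5 → W
n=11: only reaches 10(W), which is W → L
n=12: reaches L-position 11 → W
n=13: only reaches 12(W), which is W → L
n=14: reaches L-position 7 → W
n=15: reaches L-position 5 → W
n=16: only reaches 8(W), 15(W), all W → L
n=17: reaches L-position 16 → W
n=18: reaches L-position 9 → W
n=19: only reaches 18(W), which is W → L
n=20: reaches L-position 19 → W
n=21: reaches L-position 7 → W
n=22: reaches L-position 11 → W
n=23: only reaches 22(W), which is W → L
n=24: reaches L-position 23 → W
n=25: only reaches 24(W), which is W → L
n=26: reaches L-position 13 → W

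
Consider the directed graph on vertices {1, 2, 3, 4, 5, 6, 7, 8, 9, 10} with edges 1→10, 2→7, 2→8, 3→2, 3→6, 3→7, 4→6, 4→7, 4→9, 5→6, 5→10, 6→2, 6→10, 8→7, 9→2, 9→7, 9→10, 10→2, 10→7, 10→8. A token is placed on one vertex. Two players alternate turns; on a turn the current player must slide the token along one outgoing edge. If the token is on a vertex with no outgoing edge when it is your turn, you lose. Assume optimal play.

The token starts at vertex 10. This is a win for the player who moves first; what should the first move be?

Label each position W (a win for the player to move) or L (a loss). A position with no legal move is L; any other position is W exactly when some move reaches an L, and L when every move reaches a W.
Every edge goes from a vertex to one that appears earlier in the order 7, 8, 2, 10, 1, 6, 9, 4, 5, 3, so processing vertices in that order labels each vertex after all of its successors.
7: no outgoing edge → L
8: reaches L-position 7 → W
2: reaches L-position 7 → W
10: reaches L-position 7 → W
1: only reaches 10(W), which is W → L
6: only reaches 10(W), 2(W), all W → L
9: reaches L-position 7 → W
4: reaches L-position 6 → W
5: reaches L-position 6 → W
3: reaches L-position 6 → W
From 10, the L positions reachable in one move are: 7.

Move to 7.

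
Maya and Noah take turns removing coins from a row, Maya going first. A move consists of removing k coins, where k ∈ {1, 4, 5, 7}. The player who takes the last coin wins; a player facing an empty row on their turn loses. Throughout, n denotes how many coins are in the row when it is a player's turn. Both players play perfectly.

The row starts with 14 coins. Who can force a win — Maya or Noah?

Maya wins.

Label each position W (a win for the player to move) or L (a loss). A position with no legal move is L; any other position is W exactly when some move reaches an L, and L when every move reaches a W.
n=0: no move → L
n=1: W (go to 0, an L position)
n=2: L (sole option 1(W) is W)
n=3: W (go to 2, an L position)
n=4: W (go to 0, an L position)
n=5: W (go to 0, an L position)
n=6: W (go to 2, an L position)
n=7: W (go to 2, an L position)
n=8: L (options 7(W), 4(W), 3(W), 1(W) are all W)
n=9: W (go to 8, an L position)
n=10: L (options 9(W), 6(W), 5(W), 3(W) are all W)
n=11: W (go to 10, an L position)
n=12: W (go to 8, an L position)
n=13: W (go to 8, an L position)
n=14: W (go to 10, an L position)
From 14 Maya can remove 4, leaving 10, reaching an L position.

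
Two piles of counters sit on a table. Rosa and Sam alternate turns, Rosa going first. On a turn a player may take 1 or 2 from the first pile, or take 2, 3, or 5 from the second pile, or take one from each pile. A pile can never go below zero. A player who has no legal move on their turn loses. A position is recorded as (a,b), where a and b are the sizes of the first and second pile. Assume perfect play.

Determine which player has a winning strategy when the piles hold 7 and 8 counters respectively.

Positions with no move are L. A position that does have a move is losing for the player to move precisely when every available move leads to a winning position for the opponent. Fill in the labels:
No move ever increases a pile, so every position that can arise here has a ≤ 7 and b ≤ 8; it is enough to label the cells with 0 ≤ a ≤ 7 and 0 ≤ b ≤ 8.
Every move lowers a or b (never raises either), so fill the grid row by row in increasing a, and left to right within a row: each cell's successors are then already labelled.
      b=0  b=1  b=2  b=3  b=4  b=5  b=6  b=7  b=8
a=0:    L    L    W    W    W    W    W    L    L
a=1:    W    W    W    L    L    W    W    W    W
a=2:    W    W    L    W    W    W    L    W    W
a=3:    L    L    W    W    W    W    W    W    L
a=4:    W    W    W    L    L    W    W    W    W
a=5:    W    W    L    W    W    W    L    W    W
a=6:    L    L    W    W    W    W    W    W    L
a=7:    W    W    W    L    L    W    W    W    W
Cells with no legal move (terminal, hence L): (0,0), (0,1).
The remaining L cells, each justified by listing all of its moves:
(0,7): →(0,5)(W), (0,4)(W), (0,2)(W) — all W, so L
(0,8): →(0,6)(W), (0,5)(W), (0,3)(W) — all W, so L
(1,3): →(0,3)(W), (1,1)(W), (1,0)(W), (0,2)(W) — all W, so L
(1,4): →(0,4)(W), (1,2)(W), (1,1)(W), (0,3)(W) — all W, so L
(2,2): →(1,2)(W), (0,2)(W), (2,0)(W), (1,1)(W) — all W, so L
(2,6): →(1,6)(W), (0,6)(W), (2,4)(W), (2,3)(W), (2,1)(W), (1,5)(W) — all W, so L
(3,0): →(2,0)(W), (1,0)(W) — all W, so L
(3,1): →(2,1)(W), (1,1)(W), (2,0)(W) — all W, so L
(3,8): →(2,8)(W), (1,8)(W), (3,6)(W), (3,5)(W), (3,3)(W), (2,7)(W) — all W, so L
(4,3): →(3,3)(W), (2,3)(W), (4,1)(W), (4,0)(W), (3,2)(W) — all W, so L
(4,4): →(3,4)(W), (2,4)(W), (4,2)(W), (4,1)(W), (3,3)(W) — all W, so L
(5,2): →(4,2)(W), (3,2)(W), (5,0)(W), (4,1)(W) — all W, so L
(5,6): →(4,6)(W), (3,6)(W), (5,4)(W), (5,3)(W), (5,1)(W), (4,5)(W) — all W, so L
(6,0): →(5,0)(W), (4,0)(W) — all W, so L
(6,1): →(5,1)(W), (4,1)(W), (5,0)(W) — all W, so L
(6,8): →(5,8)(W), (4,8)(W), (6,6)(W), (6,5)(W), (6,3)(W), (5,7)(W) — all W, so L
(7,3): →(6,3)(W), (5,3)(W), (7,1)(W), (7,0)(W), (6,2)(W) — all W, so L
(7,4): →(6,4)(W), (5,4)(W), (7,2)(W), (7,1)(W), (6,3)(W) — all W, so L
Every other cell has at least one move into one of the L cells above, so it is W.
The starting position (7,8) is W: Rosa should move to (6,8), handing over an L position.

Rosa wins.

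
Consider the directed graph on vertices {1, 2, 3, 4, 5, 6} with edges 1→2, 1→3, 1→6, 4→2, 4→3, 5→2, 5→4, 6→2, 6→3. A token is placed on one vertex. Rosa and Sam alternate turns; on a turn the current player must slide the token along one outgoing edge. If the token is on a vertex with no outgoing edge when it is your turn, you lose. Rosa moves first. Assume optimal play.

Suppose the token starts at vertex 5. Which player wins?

Use the standard recursion: the mover loses at a terminal position; elsewhere, the mover wins exactly when some move hands the opponent an L position.
Every edge goes from a vertex to one that appears earlier in the order 2, 3, 6, 4, 1, 5, so processing vertices in that order labels each vertex after all of its successors.
2: no outgoing edge → L
3: no outgoing edge → L
6: can move to 3, which is L ⇒ W
4: can move to 3, which is L ⇒ W
1: can move to 3, which is L ⇒ W
5: can move to 2, which is L ⇒ W
From 5 Rosa can move to 2, reaching an L position.

Rosa wins.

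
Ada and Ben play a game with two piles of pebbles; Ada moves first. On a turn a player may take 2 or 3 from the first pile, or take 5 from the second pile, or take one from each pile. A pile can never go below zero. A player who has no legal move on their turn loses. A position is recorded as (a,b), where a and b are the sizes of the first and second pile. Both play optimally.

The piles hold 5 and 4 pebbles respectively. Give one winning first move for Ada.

Move to (4,3).

Build the W/L table. Terminal = L. A non-terminal position is W if it has a move to some L; otherwise it is L.
No move ever increases a pile, so every position that can arise here has a ≤ 5 and b ≤ 4; it is enough to label the cells with 0 ≤ a ≤ 5 and 0 ≤ b ≤ 4.
Every move lowers a or b (never raises either), so fill the grid row by row in increasing a, and left to right within a row: each cell's successors are then already labelled.
      b=0  b=1  b=2  b=3  b=4
a=0:    L    L    L    L    L
a=1:    L    W    W    W    W
a=2:    W    W    W    W    W
a=3:    W    W    W    W    W
a=4:    W    L    L    L    L
a=5:    L    L    W    W    W
Cells with no legal move (terminal, hence L): (0,0), (0,1), (0,2), (0,3), (0,4), (1,0).
The remaining L cells, each justified by listing all of its moves:
(4,1): moves to (2,1)(W), (1,1)(W), (3,0)(W); every one is W ⇒ L
(4,2): moves to (2,2)(W), (1,2)(W), (3,1)(W); every one is W ⇒ L
(4,3): moves to (2,3)(W), (1,3)(W), (3,2)(W); every one is W ⇒ L
(4,4): moves to (2,4)(W), (1,4)(W), (3,3)(W); every one is W ⇒ L
(5,0): moves to (3,0)(W), (2,0)(W); every one is W ⇒ L
(5,1): moves to (3,1)(W), (2,1)(W), (4,0)(W); every one is W ⇒ L
Every other cell has at least one move into one of the L cells above, so it is W.
From (5,4), the L positions reachable in one move are: (4,3).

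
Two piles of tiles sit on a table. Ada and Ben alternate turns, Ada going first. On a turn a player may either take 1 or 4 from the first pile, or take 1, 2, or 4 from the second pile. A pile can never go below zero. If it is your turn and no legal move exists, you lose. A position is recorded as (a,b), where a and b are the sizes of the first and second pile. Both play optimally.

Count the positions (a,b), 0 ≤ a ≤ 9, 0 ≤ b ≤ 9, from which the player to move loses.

Positions with no move are L. A position that does have a move is losing for the player to move precisely when every available move leads to a winning position for the opponent. Fill in the labels:
Every move lowers a or b (never raises either), so fill the grid row by row in increasing a, and left to right within a row: each cell's successors are then already labelled.
      b=0  b=1  b=2  b=3  b=4  b=5  b=6  b=7  b=8  b=9
a=0:    L    W    W    L    W    W    L    W    W    L
a=1:    W    L    W    W    L    W    W    L    W    W
a=2:    L    W    W    L    W    W    L    W    W    L
a=3:    W    L    W    W    L    W    W    L    W    W
a=4:    W    W    L    W    W    L    W    W    L    W
a=5:    L    W    W    L    W    W    L    W    W    L
a=6:    W    L    W    W    L    W    W    L    W    W
a=7:    L    W    W    L    W    W    L    W    W    L
a=8:    W    L    W    W    L    W    W    L    W    W
a=9:    W    W    L    W    W    L    W    W    L    W
Cells with no legal move (terminal, hence L): (0,0).
The remaining L cells, each justified by listing all of its moves:
(0,3): only reaches (0,2)(W), (0,1)(W), all W → L
(0,6): only reaches (0,5)(W), (0,4)(W), (0,2)(W), all W → L
(0,9): only reaches (0,8)(W), (0,7)(W), (0,5)(W), all W → L
(1,1): only reaches (0,1)(W), (1,0)(W), all W → L
(1,4): only reaches (0,4)(W), (1,3)(W), (1,2)(W), (1,0)(W), all W → L
(1,7): only reaches (0,7)(W), (1,6)(W), (1,5)(W), (1,3)(W), all W → L
(2,0): only reaches (1,0)(W), which is W → L
(2,3): only reaches (1,3)(W), (2,2)(W), (2,1)(W), all W → L
(2,6): only reaches (1,6)(W), (2,5)(W), (2,4)(W), (2,2)(W), all W → L
(2,9): only reaches (1,9)(W), (2,8)(W), (2,7)(W), (2,5)(W), all W → L
(3,1): only reaches (2,1)(W), (3,0)(W), all W → L
(3,4): only reaches (2,4)(W), (3,3)(W), (3,2)(W), (3,0)(W), all W → L
(3,7): only reaches (2,7)(W), (3,6)(W), (3,5)(W), (3,3)(W), all W → L
(4,2): only reaches (3,2)(W), (0,2)(W), (4,1)(W), (4,0)(W), all W → L
(4,5): only reaches (3,5)(W), (0,5)(W), (4,4)(W), (4,3)(W), (4,1)(W), all W → L
(4,8): only reaches (3,8)(W), (0,8)(W), (4,7)(W), (4,6)(W), (4,4)(W), all W → L
(5,0): only reaches (4,0)(W), (1,0)(W), all W → L
(5,3): only reaches (4,3)(W), (1,3)(W), (5,2)(W), (5,1)(W), all W → L
(5,6): only reaches (4,6)(W), (1,6)(W), (5,5)(W), (5,4)(W), (5,2)(W), all W → L
(5,9): only reaches (4,9)(W), (1,9)(W), (5,8)(W), (5,7)(W), (5,5)(W), all W → L
(6,1): only reaches (5,1)(W), (2,1)(W), (6,0)(W), all W → L
(6,4): only reaches (5,4)(W), (2,4)(W), (6,3)(W), (6,2)(W), (6,0)(W), all W → L
(6,7): only reaches (5,7)(W), (2,7)(W), (6,6)(W), (6,5)(W), (6,3)(W), all W → L
(7,0): only reaches (6,0)(W), (3,0)(W), all W → L
(7,3): only reaches (6,3)(W), (3,3)(W), (7,2)(W), (7,1)(W), all W → L
(7,6): only reaches (6,6)(W), (3,6)(W), (7,5)(W), (7,4)(W), (7,2)(W), all W → L
(7,9): only reaches (6,9)(W), (3,9)(W), (7,8)(W), (7,7)(W), (7,5)(W), all W → L
(8,1): only reaches (7,1)(W), (4,1)(W), (8,0)(W), all W → L
(8,4): only reaches (7,4)(W), (4,4)(W), (8,3)(W), (8,2)(W), (8,0)(W), all W → L
(8,7): only reaches (7,7)(W), (4,7)(W), (8,6)(W), (8,5)(W), (8,3)(W), all W → L
(9,2): only reaches (8,2)(W), (5,2)(W), (9,1)(W), (9,0)(W), all W → L
(9,5): only reaches (8,5)(W), (5,5)(W), (9,4)(W), (9,3)(W), (9,1)(W), all W → L
(9,8): only reaches (8,8)(W), (5,8)(W), (9,7)(W), (9,6)(W), (9,4)(W), all W → L
Every other cell has at least one move into one of the L cells above, so it is W.
L cells per row: a=0: 4, a=1: 3, a=2: 4, a=3: 3, a=4: 3, a=5: 4, a=6: 3, a=7: 4, a=8: 3, a=9: 3; total 34.

34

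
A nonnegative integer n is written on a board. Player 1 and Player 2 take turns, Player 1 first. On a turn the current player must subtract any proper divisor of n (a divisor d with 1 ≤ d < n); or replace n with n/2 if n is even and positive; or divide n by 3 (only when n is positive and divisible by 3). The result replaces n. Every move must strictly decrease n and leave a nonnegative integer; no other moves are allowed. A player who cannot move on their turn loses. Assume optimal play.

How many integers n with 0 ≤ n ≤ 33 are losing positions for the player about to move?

14

Use the standard recursion: the mover loses at a terminal position; elsewhere, the mover wins exactly when some move hands the opponent an L position.
n=0: no move → L
n=1: no move → L
n=2: W (go to 1, an L position)
n=3: W (go to 1, an L position)
n=4: L (options 2(W), 3(W) are all W)
n=5: W (go to 4, an L position)
n=6: W (go to 4, an L position)
n=7: L (sole option 6(W) is W)
n=8: W (go to 4, an L position)
n=9: L (options 3(W), 6(W), 8(W) are all W)
n=10: W (go to 9, an L position)
n=11: L (sole option 10(W) is W)
n=12: W (go to 4, an L position)
n=13: L (sole option 12(W) is W)
n=14: W (go to 7, an L position)
n=15: L (options 5(W), 10(W), 12(W), 14(W) are all W)
n=16: W (go to 15, an L position)
n=17: L (sole option 16(W) is W)
n=18: W (go to 9, an L position)
n=19: L (sole option 18(W) is W)
n=20: W (go to 15, an L position)
n=21: W (go to 7, an L position)
n=22: W (go to 11, an L position)
n=23: L (sole option 22(W) is W)
n=24: W (go to 23, an L position)
n=25: L (options 20(W), 24(W) are all W)
n=26: W (go to 13, an L position)
n=27: W (go to 9, an L position)
n=28: L (options 14(W), 21(W), 24(W), 26(W), 27(W) are all W)
n=29: W (go to 28, an L position)
n=30: W (go to 15, an L position)
n=31: L (sole option 30(W) is W)
n=32: W (go to 28, an L position)
n=33: W (go to 11, an L position)
L entries with 0 ≤ n ≤ 33: n = 0, 1, 4, 7, 9, 11, 13, 15, 17, 19, 23, 25, 28, 31; that makes 14.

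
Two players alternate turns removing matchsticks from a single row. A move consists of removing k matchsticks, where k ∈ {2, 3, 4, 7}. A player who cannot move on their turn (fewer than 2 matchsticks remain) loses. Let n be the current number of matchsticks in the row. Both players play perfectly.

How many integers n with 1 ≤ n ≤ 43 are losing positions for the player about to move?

11

Label each position W (a win for the player to move) or L (a loss). A position with no legal move is L; any other position is W exactly when some move reaches an L, and L when every move reaches a W.
n=0: no move → L
n=1: no move → L
n=2: can move to 0, which is L ⇒ W
n=3: can move to 1, which is L ⇒ W
n=4: can move to 1, which is L ⇒ W
n=5: can move to 1, which is L ⇒ W
n=6: moves to 4(W), 3(W), 2(W); every one is W ⇒ L
n=7: can move to 0, which is L ⇒ W
n=8: can move to 6, which is L ⇒ W
n=9: can move to 6, which is L ⇒ W
n=10: can move to 6, which is L ⇒ W
n=11: moves to 9(W), 8(W), 7(W), 4(W); every one is W ⇒ L
n=12: moves to 10(W), 9(W), 8(W), 5(W); every one is W ⇒ L
n=13: can move to 11, which is L ⇒ W
n=14: can move to 12, which is L ⇒ W
n=15: can move to 12, which is L ⇒ W
n=16: can move to 12, which is L ⇒ W
n=17: moves to 15(W), 14(W), 13(W), 10(W); every one is W ⇒ L
n=18: can move to 11, which is L ⇒ W
n=19: can move to 17, which is L ⇒ W
n=20: can move to 17, which is L ⇒ W
n=21: can move to 17, which is L ⇒ W
n=22: moves to 20(W), 19(W), 18(W), 15(W); every one is W ⇒ L
n=23: moves to 21(W), 20(W), 19(W), 16(W); every one is W ⇒ L
n=24: can move to 22, which is L ⇒ W
n=25: can move to 23, which is L ⇒ W
n=26: can move to 23, which is L ⇒ W
n=27: can move to 23, which is L ⇒ W
n=28: moves to 26(W), 25(W), 24(W), 21(W); every one is W ⇒ L
n=29: can move to 22, which is L ⇒ W
n=30: can move to 28, which is L ⇒ W
n=31: can move to 28, which is L ⇒ W
n=32: can move to 28, which is L ⇒ W
n=33: moves to 31(W), 30(W), 29(W), 26(W); every one is W ⇒ L
n=34: moves to 32(W), 31(W), 30(W), 27(W); every one is W ⇒ L
n=35: can move to 33, which is L ⇒ W
n=36: can move to 34, which is L ⇒ W
n=37: can move to 34, which is L ⇒ W
n=38: can move to 34, which is L ⇒ W
n=39: moves to 37(W), 36(W), 35(W), 32(W); every one is W ⇒ L
n=40: can move to 33, which is L ⇒ W
n=41: can move to 39, which is L ⇒ W
n=42: can move to 39, which is L ⇒ W
n=43: can move to 39, which is L ⇒ W
L entries with 1 ≤ n ≤ 43 (n=0 is outside the asked range and is not counted): n = 1, 6, 11, 12, 17, 22, 23, 28, 33, 34, 39; that makes 11.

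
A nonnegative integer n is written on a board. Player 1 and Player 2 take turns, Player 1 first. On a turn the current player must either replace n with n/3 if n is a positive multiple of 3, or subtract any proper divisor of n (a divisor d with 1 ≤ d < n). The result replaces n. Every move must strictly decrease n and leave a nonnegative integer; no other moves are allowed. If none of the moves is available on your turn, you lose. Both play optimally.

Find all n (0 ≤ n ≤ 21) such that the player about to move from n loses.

0, 1, 4, 7, 9, 11, 13, 15, 17, 19

Positions with no move are L. A position that does have a move is losing for the player to move precisely when every available move leads to a winning position for the opponent. Fill in the labels:
n=0: no move → L
n=1: no move → L
n=2: reaches L-position 1 → W
n=3: reaches L-position 1 → W
n=4: only reaches 2(W), 3(W), all W → L
n=5: reaches L-position 4 → W
n=6: reaches L-position 4 → W
n=7: only reaches 6(W), which is W → L
n=8: reaches L-position 4 → W
n=9: only reaches 3(W), 6(W), 8(W), all W → L
n=10: reaches L-position 9 → W
n=11: only reaches 10(W), which is W → L
n=12: reaches L-position 4 → W
n=13: only reaches 12(W), which is W → L
n=14: reaches L-position 7 → W
n=15: only reaches 5(W), 10(W), 12(W), 14(W), all W → L
n=16: reaches L-position 15 → W
n=17: only reaches 16(W), which is W → L
n=18: reaches L-position 9 → W
n=19: only reaches 18(W), which is W → L
n=20: reaches L-position 15 → W
n=21: reaches L-position 7 → W
Reading off the rows marked L gives the requested list; there are 10 such values of n.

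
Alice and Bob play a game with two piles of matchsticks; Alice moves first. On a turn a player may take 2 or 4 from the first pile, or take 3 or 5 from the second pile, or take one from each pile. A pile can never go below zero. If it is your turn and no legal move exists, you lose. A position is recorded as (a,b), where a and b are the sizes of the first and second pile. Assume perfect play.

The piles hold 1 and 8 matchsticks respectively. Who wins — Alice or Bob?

Classify positions by backward induction: terminal positions (no move available) are L. From any other position, the mover wins iff some move reaches an L.
No move ever increases a pile, so every position that can arise here has a ≤ 1 and b ≤ 8; it is enough to label the cells with 0 ≤ a ≤ 1 and 0 ≤ b ≤ 8.
Every move lowers a or b (never raises either), so fill the grid row by row in increasing a, and left to right within a row: each cell's successors are then already labelled.
      b=0  b=1  b=2  b=3  b=4  b=5  b=6  b=7  b=8
a=0:    L    L    L    W    W    W    W    W    L
a=1:    L    W    W    W    L    W    L    W    L
Cells with no legal move (terminal, hence L): (0,0), (0,1), (0,2), (1,0).
The remaining L cells, each justified by listing all of its moves:
(0,8): only reaches (0,5)(W), (0,3)(W), all W → L
(1,4): only reaches (1,1)(W), (0,3)(W), all W → L
(1,6): only reaches (1,3)(W), (1,1)(W), (0,5)(W), all W → L
(1,8): only reaches (1,5)(W), (1,3)(W), (0,7)(W), all W → L
Every other cell has at least one move into one of the L cells above, so it is W.
The starting position (1,8) is L: whatever Alice does, the opponent receives a W position.

Bob wins.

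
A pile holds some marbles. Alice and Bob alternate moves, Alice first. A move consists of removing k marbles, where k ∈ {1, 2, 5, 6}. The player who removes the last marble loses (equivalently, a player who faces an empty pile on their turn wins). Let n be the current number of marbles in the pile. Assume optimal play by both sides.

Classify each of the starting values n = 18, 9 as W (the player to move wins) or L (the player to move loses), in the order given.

Classify positions by backward induction: terminal positions (no move available) are W. From any other position, the mover wins iff some move reaches an L.
n=0: no move; the opponent has just taken the last marble and therefore loses → W
n=1: →0(W) only, which is W, so L
n=2: →1(L), so W
n=3: →1(L), so W
n=4: →3(W), 2(W) — all W, so L
n=5: →4(L), so W
n=6: →4(L), so W
n=7: →1(L), so W
n=8: →7(W), 6(W), 3(W), 2(W) — all W, so L
n=9: →8(L), so W
n=10: →8(L), so W
n=11: →10(W), 9(W), 6(W), 5(W) — all W, so L
n=12: →11(L), so W
n=13: →11(L), so W
n=14: →8(L), so W
n=15: →14(W), 13(W), 10(W), 9(W) — all W, so L
n=16: →15(L), so W
n=17: →15(L), so W
n=18: →17(W), 16(W), 13(W), 12(W) — all W, so L

18: L, 9: W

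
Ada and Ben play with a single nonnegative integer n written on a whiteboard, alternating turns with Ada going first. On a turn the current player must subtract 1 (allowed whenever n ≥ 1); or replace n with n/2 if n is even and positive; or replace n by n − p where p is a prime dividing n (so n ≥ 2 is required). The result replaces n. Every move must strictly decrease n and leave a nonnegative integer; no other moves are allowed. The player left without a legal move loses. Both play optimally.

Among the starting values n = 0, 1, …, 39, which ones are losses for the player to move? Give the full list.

Classify positions by backward induction: terminal positions (no move available) are L. From any other position, the mover wins iff some move reaches an L.
n=0: no move → L
n=1: W (go to 0, an L position)
n=2: W (go to 0, an L position)
n=3: W (go to 0, an L position)
n=4: L (options 2(W), 3(W) are all W)
n=5: W (go to 0, an L position)
n=6: W (go to 4, an L position)
n=7: W (go to 0, an L position)
n=8: W (go to 4, an L position)
n=9: L (options 6(W), 8(W) are all W)
n=10: W (go to 9, an L position)
n=11: W (go to 0, an L position)
n=12: W (go to 9, an L position)
n=13: W (go to 0, an L position)
n=14: L (options 7(W), 12(W), 13(W) are all W)
n=15: W (go to 14, an L position)
n=16: W (go to 14, an L position)
n=17: W (go to 0, an L position)
n=18: W (go to 9, an L position)
n=19: W (go to 0, an L position)
n=20: L (options 10(W), 15(W), 18(W), 19(W) are all W)
n=21: W (go to 14, an L position)
n=22: W (go to 20, an L position)
n=23: W (go to 0, an L position)
n=24: L (options 12(W), 21(W), 22(W), 23(W) are all W)
n=25: W (go to 20, an L position)
n=26: W (go to 24, an L position)
n=27: W (go to 24, an L position)
n=28: W (go to 14, an L position)
n=29: W (go to 0, an L position)
n=30: L (options 15(W), 25(W), 27(W), 28(W), 29(W) are all W)
n=31: W (go to 0, an L position)
n=32: W (go to 30, an L position)
n=33: W (go to 30, an L position)
n=34: L (options 17(W), 32(W), 33(W) are all W)
n=35: W (go to 30, an L position)
n=36: W (go to 34, an L position)
n=37: W (go to 0, an L position)
n=38: L (options 19(W), 36(W), 37(W) are all W)
n=39: W (go to 38, an L position)
Reading off the rows marked L gives the requested list; there are 9 such values of n.

0, 4, 9, 14, 20, 24, 30, 34, 38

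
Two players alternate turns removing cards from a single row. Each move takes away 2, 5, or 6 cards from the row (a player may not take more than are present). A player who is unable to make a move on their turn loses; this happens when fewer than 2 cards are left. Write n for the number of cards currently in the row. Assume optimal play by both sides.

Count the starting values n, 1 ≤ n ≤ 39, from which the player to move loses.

14

Compute win/loss labels from the base case upward. A position with no move is L. Any other position is W if it can reach an L in one move, else L.
n=0: no move → L
n=1: no move → L
n=2: →0(L), so W
n=3: →1(L), so W
n=4: →2(W) only, which is W, so L
n=5: →0(L), so W
n=6: →4(L), so W
n=7: →1(L), so W
n=8: →6(W), 3(W), 2(W) — all W, so L
n=9: →4(L), so W
n=10: →8(L), so W
n=11: →9(W), 6(W), 5(W) — all W, so L
n=12: →10(W), 7(W), 6(W) — all W, so L
n=13: →11(L), so W
n=14: →12(L), so W
n=15: →13(W), 10(W), 9(W) — all W, so L
n=16: →11(L), so W
n=17: →15(L), so W
n=18: →12(L), so W
n=19: →17(W), 14(W), 13(W) — all W, so L
n=20: →15(L), so W
n=21: →19(L), so W
n=22: →20(W), 17(W), 16(W) — all W, so L
n=23: →21(W), 18(W), 17(W) — all W, so L
n=24: →22(L), so W
n=25: →23(L), so W
n=26: →24(W), 21(W), 20(W) — all W, so L
n=27: →22(L), so W
n=28: →26(L), so W
n=29: →23(L), so W
n=30: →28(W), 25(W), 24(W) — all W, so L
n=31: →26(L), so W
n=32: →30(L), so W
n=33: →31(W), 28(W), 27(W) — all W, so L
n=34: →32(W), 29(W), 28(W) — all W, so L
n=35: →33(L), so W
n=36: →34(L), so W
n=37: →35(W), 32(W), 31(W) — all W, so L
n=38: →33(L), so W
n=39: →37(L), so W
L entries with 1 ≤ n ≤ 39 (n=0 is outside the asked range and is not counted): n = 1, 4, 8, 11, 12, 15, 19, 22, 23, 26, 30, 33, 34, 37; that makes 14.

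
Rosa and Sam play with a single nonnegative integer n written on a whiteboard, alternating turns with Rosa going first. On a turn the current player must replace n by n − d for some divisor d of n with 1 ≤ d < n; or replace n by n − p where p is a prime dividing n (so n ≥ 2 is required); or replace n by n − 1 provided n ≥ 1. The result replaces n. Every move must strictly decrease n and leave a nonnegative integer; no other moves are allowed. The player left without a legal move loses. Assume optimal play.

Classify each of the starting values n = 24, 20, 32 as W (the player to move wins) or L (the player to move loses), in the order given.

Use the standard recursion: the mover loses at a terminal position; elsewhere, the mover wins exactly when some move hands the opponent an L position.
n=0: no move → L
n=1: →0(L), so W
n=2: →0(L), so W
n=3: →0(L), so W
n=4: →2(W), 3(W) — all W, so L
n=5: →0(L), so W
n=6: →4(L), so W
n=7: →0(L), so W
n=8: →4(L), so W
n=9: →6(W), 8(W) — all W, so L
n=10: →9(L), so W
n=11: →0(L), so W
n=12: →9(L), so W
n=13: →0(L), so W
n=14: →7(W), 12(W), 13(W) — all W, so L
n=15: →14(L), so W
n=16: →14(L), so W
n=17: →0(L), so W
n=18: →9(L), so W
n=19: →0(L), so W
n=20: →10(W), 15(W), 16(W), 18(W), 19(W) — all W, so L
n=21: →14(L), so W
n=22: →20(L), so W
n=23: →0(L), so W
n=24: →20(L), so W
n=25: →20(L), so W
n=26: →13(W), 24(W), 25(W) — all W, so L
n=27: →26(L), so W
n=28: →14(L), so W
n=29: →0(L), so W
n=30: →20(L), so W
n=31: →0(L), so W
n=32: →16(W), 24(W), 28(W), 30(W), 31(W) — all W, so L

24: W, 20: L, 32: L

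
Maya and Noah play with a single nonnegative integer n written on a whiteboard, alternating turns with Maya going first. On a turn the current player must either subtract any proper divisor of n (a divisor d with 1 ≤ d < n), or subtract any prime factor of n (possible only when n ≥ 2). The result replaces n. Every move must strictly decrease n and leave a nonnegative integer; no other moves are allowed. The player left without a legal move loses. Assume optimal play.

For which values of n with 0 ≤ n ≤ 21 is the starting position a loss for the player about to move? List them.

0, 1, 4, 9, 14, 20

Label each position W (a win for the player to move) or L (a loss). A position with no legal move is L; any other position is W exactly when some move reaches an L, and L when every move reaches a W.
n=0: no move → L
n=1: no move → L
n=2: W (go to 0, an L position)
n=3: W (go to 0, an L position)
n=4: L (options 2(W), 3(W) are all W)
n=5: W (go to 0, an L position)
n=6: W (go to 4, an L position)
n=7: W (go to 0, an L position)
n=8: W (go to 4, an L position)
n=9: L (options 6(W), 8(W) are all W)
n=10: W (go to 9, an L position)
n=11: W (go to 0, an L position)
n=12: W (go to 9, an L position)
n=13: W (go to 0, an L position)
n=14: L (options 7(W), 12(W), 13(W) are all W)
n=15: W (go to 14, an L position)
n=16: W (go to 14, an L position)
n=17: W (go to 0, an L position)
n=18: W (go to 9, an L position)
n=19: W (go to 0, an L position)
n=20: L (options 10(W), 15(W), 16(W), 18(W), 19(W) are all W)
n=21: W (go to 14, an L position)
Reading off the rows marked L gives the requested list; there are 6 such values of n.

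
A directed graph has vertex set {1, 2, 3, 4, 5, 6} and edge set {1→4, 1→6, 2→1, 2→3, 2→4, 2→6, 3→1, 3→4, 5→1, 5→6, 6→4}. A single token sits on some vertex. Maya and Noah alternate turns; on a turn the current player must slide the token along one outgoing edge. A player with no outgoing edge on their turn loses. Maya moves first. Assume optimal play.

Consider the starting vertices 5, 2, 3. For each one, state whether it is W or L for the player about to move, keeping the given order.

Work bottom-up. With no move the player to move loses. Otherwise the position is W if at least one move leads to an L position for the opponent, and L if every move leads to a W.
Every edge goes from a vertex to one that appears earlier in the order 4, 6, 1, 3, 5, 2, so processing vertices in that order labels each vertex after all of its successors.
4: no outgoing edge → L
6: W (go to 4, an L position)
1: W (go to 4, an L position)
3: W (go to 4, an L position)
5: L (options 1(W), 6(W) are all W)
2: W (go to 4, an L position)

5: L, 2: W, 3: W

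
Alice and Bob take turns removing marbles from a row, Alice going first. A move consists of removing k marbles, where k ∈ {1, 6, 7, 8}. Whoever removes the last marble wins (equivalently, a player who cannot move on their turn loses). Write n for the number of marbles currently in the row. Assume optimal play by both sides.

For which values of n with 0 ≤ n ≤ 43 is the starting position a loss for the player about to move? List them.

Work bottom-up. With no move the player to move loses. Otherwise the position is W if at least one move leads to an L position for the opponent, and L if every move leads to a W.
n=0: no move → L
n=1: W (go to 0, an L position)
n=2: L (sole option 1(W) is W)
n=3: W (go to 2, an L position)
n=4: L (sole option 3(W) is W)
n=5: W (go to 4, an L position)
n=6: W (go to 0, an L position)
n=7: W (go to 0, an L position)
n=8: W (go to 2, an L position)
n=9: W (go to 2, an L position)
n=10: W (go to 4, an L position)
n=11: W (go to 4, an L position)
n=12: W (go to 4, an L position)
n=13: L (options 12(W), 7(W), 6(W), 5(W) are all W)
n=14: W (go to 13, an L position)
n=15: L (options 14(W), 9(W), 8(W), 7(W) are all W)
n=16: W (go to 15, an L position)
n=17: L (options 16(W), 11(W), 10(W), 9(W) are all W)
n=18: W (go to 17, an L position)
n=19: W (go to 13, an L position)
n=20: W (go to 13, an L position)
n=21: W (go to 15, an L position)
n=22: W (go to 15, an L position)
n=23: W (go to 17, an L position)
n=24: W (go to 17, an L position)
n=25: W (go to 17, an L position)
n=26: L (options 25(W), 20(W), 19(W), 18(W) are all W)
n=27: W (go to 26, an L position)
n=28: L (options 27(W), 22(W), 21(W), 20(W) are all W)
n=29: W (go to 28, an L position)
n=30: L (options 29(W), 24(W), 23(W), 22(W) are all W)
n=31: W (go to 30, an L position)
n=32: W (go to 26, an L position)
n=33: W (go to 26, an L position)
n=34: W (go to 28, an L position)
n=35: W (go to 28, an L position)
n=36: W (go to 30, an L position)
n=37: W (go to 30, an L position)
n=38: W (go to 30, an L position)
n=39: L (options 38(W), 33(W), 32(W), 31(W) are all W)
n=40: W (go to 39, an L position)
n=41: L (options 40(W), 35(W), 34(W), 33(W) are all W)
n=42: W (go to 41, an L position)
n=43: L (options 42(W), 37(W), 36(W), 35(W) are all W)
The losing starting values of n are exactly the entries labelled L in this table (12 of them).

0, 2, 4, 13, 15, 17, 26, 28, 30, 39, 41, 43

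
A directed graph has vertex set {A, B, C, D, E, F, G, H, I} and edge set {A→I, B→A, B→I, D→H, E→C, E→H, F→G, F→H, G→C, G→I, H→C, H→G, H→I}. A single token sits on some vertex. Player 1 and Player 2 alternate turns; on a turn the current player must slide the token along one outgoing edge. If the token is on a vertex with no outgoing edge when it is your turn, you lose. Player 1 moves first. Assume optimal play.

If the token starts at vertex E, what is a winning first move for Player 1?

Move to C.

Classify positions by backward induction: terminal positions (no move available) are L. From any other position, the mover wins iff some move reaches an L.
Every edge goes from a vertex to one that appears earlier in the order C, I, G, H, F, A, D, E, B, so processing vertices in that order labels each vertex after all of its successors.
C: no outgoing edge → L
I: no outgoing edge → L
G: W (go to I, an L position)
H: W (go to I, an L position)
F: L (options H(W), G(W) are all W)
A: W (go to I, an L position)
D: L (sole option H(W) is W)
E: W (go to C, an L position)
B: W (go to I, an L position)
From E, the L positions reachable in one move are: C.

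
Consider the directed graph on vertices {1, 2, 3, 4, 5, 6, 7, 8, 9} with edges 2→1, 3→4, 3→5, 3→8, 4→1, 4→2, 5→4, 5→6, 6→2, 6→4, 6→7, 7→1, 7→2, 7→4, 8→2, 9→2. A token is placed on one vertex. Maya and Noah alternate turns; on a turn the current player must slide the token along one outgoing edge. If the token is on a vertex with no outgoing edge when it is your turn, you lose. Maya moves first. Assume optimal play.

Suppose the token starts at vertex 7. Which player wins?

Label each position W (a win for the player to move) or L (a loss). A position with no legal move is L; any other position is W exactly when some move reaches an L, and L when every move reaches a W.
Every edge goes from a vertex to one that appears earlier in the order 1, 2, 4, 7, 8, 9, 6, 5, 3, so processing vertices in that order labels each vertex after all of its successors.
1: no outgoing edge → L
2: reaches L-position 1 → W
4: reaches L-position 1 → W
7: reaches L-position 1 → W
8: only reaches 2(W), which is W → L
9: only reaches 2(W), which is W → L
6: only reaches 7(W), 4(W), 2(W), all W → L
5: reaches L-position 6 → W
3: reaches L-position 8 → W
The starting position 7 is W: Maya should move to 1, handing over an L position.

Maya wins.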